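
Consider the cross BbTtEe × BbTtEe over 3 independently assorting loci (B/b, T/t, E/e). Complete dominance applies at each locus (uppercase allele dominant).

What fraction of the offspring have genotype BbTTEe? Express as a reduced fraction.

BbTtEe gametes: BTE×1, BTe×1, BtE×1, Bte×1, bTE×1, bTe×1, btE×1, bte×1
BbTtEe gametes: BTE×1, BTe×1, BtE×1, Bte×1, bTE×1, bTe×1, btE×1, bte×1
BbTtEe×BbTtEe grid (8·8=64): BBTTEE=1 BBTTEe=2 BBTTee=1 BBTtEE=2 BBTtEe=4 BBTtee=2 BBttEE=1 BBttEe=2 BBttee=1 BbTTEE=2 BbTTEe=4 BbTTee=2 BbTtEE=4 BbTtEe=8 BbTtee=4 BbttEE=2 BbttEe=4 Bbttee=2 bbTTEE=1 bbTTEe=2 bbTTee=1 bbTtEE=2 bbTtEe=4 bbTtee=2 bbttEE=1 bbttEe=2 bbttee=1
BbTTEe hits 4/64; gcd=4; 4÷4/64÷4 = 1/16

P(BbTTEe) = 1/16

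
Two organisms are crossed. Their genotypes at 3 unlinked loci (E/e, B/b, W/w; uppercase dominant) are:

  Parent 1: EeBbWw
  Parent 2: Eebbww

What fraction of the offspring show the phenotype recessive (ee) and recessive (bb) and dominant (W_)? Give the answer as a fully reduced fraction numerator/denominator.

EeBbWw gametes: EBW×1, EBw×1, EbW×1, Ebw×1, eBW×1, eBw×1, ebW×1, ebw×1
Eebbww gametes: Ebw×4, ebw×4
EeBbWw×Eebbww grid (8·8=64): EEBbWw=4 EEBbww=4 EEbbWw=4 EEbbww=4 EeBbWw=8 EeBbww=8 EebbWw=8 Eebbww=8 eeBbWw=4 eeBbww=4 eebbWw=4 eebbww=4
ee bb W_ hits 4/64; gcd=4; 4÷4/64÷4 = 1/16

P(ee bb W_) = 1/16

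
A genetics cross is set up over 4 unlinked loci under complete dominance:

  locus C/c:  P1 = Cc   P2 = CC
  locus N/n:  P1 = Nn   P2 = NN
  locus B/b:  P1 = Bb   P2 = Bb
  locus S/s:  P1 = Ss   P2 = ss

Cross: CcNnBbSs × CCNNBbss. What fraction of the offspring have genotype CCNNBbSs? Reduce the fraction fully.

CcNnBbSs gametes: CNBS×1, CNBs×1, CNbS×1, CNbs×1, CnBS×1, CnBs×1, CnbS×1, Cnbs×1, cNBS×1, cNBs×1, cNbS×1, cNbs×1, cnBS×1, cnBs×1, cnbS×1, cnbs×1
CCNNBbss gametes: CNBs×8, CNbs×8
CcNnBbSs×CCNNBbss grid (16·16=256): CCNNBBSs=8 CCNNBBss=8 CCNNBbSs=16 CCNNBbss=16 CCNNbbSs=8 CCNNbbss=8 CCNnBBSs=8 CCNnBBss=8 CCNnBbSs=16 CCNnBbss=16 CCNnbbSs=8 CCNnbbss=8 CcNNBBSs=8 CcNNBBss=8 CcNNBbSs=16 CcNNBbss=16 CcNNbbSs=8 CcNNbbss=8 CcNnBBSs=8 CcNnBBss=8 CcNnBbSs=16 CcNnBbss=16 CcNnbbSs=8 CcNnbbss=8
CCNNBbSs hits 16/256; gcd=16; 16÷16/256÷16 = 1/16

P(CCNNBbSs) = 1/16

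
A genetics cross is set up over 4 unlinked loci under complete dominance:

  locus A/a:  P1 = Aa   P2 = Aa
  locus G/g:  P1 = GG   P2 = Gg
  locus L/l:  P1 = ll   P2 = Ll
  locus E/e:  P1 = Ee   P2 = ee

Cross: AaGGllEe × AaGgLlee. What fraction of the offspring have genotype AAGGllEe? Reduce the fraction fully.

AaGGllEe gametes: AGlE×4, AGle×4, aGlE×4, aGle×4
AaGgLlee gametes: AGLe×2, AGle×2, AgLe×2, Agle×2, aGLe×2, aGle×2, agLe×2, agle×2
AaGGllEe×AaGgLlee grid (16·16=256): AAGGLlEe=8 AAGGLlee=8 AAGGllEe=8 AAGGllee=8 AAGgLlEe=8 AAGgLlee=8 AAGgllEe=8 AAGgllee=8 AaGGLlEe=16 AaGGLlee=16 AaGGllEe=16 AaGGllee=16 AaGgLlEe=16 AaGgLlee=16 AaGgllEe=16 AaGgllee=16 aaGGLlEe=8 aaGGLlee=8 aaGGllEe=8 aaGGllee=8 aaGgLlEe=8 aaGgLlee=8 aaGgllEe=8 aaGgllee=8
AAGGllEe hits 8/256; gcd=8; 8÷8/256÷8 = 1/32

P(AAGGllEe) = 1/32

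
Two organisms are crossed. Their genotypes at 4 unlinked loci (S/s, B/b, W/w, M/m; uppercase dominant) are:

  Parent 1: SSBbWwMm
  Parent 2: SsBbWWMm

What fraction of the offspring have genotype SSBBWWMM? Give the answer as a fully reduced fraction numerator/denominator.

SSBbWwMm gametes: SBWM×2, SBWm×2, SBwM×2, SBwm×2, SbWM×2, SbWm×2, SbwM×2, Sbwm×2
SsBbWWMm gametes: SBWM×2, SBWm×2, SbWM×2, SbWm×2, sBWM×2, sBWm×2, sbWM×2, sbWm×2
SSBbWwMm×SsBbWWMm grid (16·16=256): SSBBWWMM=4 SSBBWWMm=8 SSBBWWmm=4 SSBBWwMM=4 SSBBWwMm=8 SSBBWwmm=4 SSBbWWMM=8 SSBbWWMm=16 SSBbWWmm=8 SSBbWwMM=8 SSBbWwMm=16 SSBbWwmm=8 SSbbWWMM=4 SSbbWWMm=8 SSbbWWmm=4 SSbbWwMM=4 SSbbWwMm=8 SSbbWwmm=4 SsBBWWMM=4 SsBBWWMm=8 SsBBWWmm=4 SsBBWwMM=4 SsBBWwMm=8 SsBBWwmm=4 SsBbWWMM=8 SsBbWWMm=16 SsBbWWmm=8 SsBbWwMM=8 SsBbWwMm=16 SsBbWwmm=8 SsbbWWMM=4 SsbbWWMm=8 SsbbWWmm=4 SsbbWwMM=4 SsbbWwMm=8 SsbbWwmm=4
SSBBWWMM hits 4/256; gcd=4; 4÷4/256÷4 = 1/64

P(SSBBWWMM) = 1/64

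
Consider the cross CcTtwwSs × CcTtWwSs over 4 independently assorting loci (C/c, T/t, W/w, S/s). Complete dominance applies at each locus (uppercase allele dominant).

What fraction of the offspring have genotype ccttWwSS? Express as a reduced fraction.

CcTtwwSs gametes: CTwS×2, CTws×2, CtwS×2, Ctws×2, cTwS×2, cTws×2, ctwS×2, ctws×2
CcTtWwSs gametes: CTWS×1, CTWs×1, CTwS×1, CTws×1, CtWS×1, CtWs×1, CtwS×1, Ctws×1, cTWS×1, cTWs×1, cTwS×1, cTws×1, ctWS×1, ctWs×1, ctwS×1, ctws×1
CcTtwwSs×CcTtWwSs grid (16·16=256): CCTTWwSS=2 CCTTWwSs=4 CCTTWwss=2 CCTTwwSS=2 CCTTwwSs=4 CCTTwwss=2 CCTtWwSS=4 CCTtWwSs=8 CCTtWwss=4 CCTtwwSS=4 CCTtwwSs=8 CCTtwwss=4 CCttWwSS=2 CCttWwSs=4 CCttWwss=2 CCttwwSS=2 CCttwwSs=4 CCttwwss=2 CcTTWwSS=4 CcTTWwSs=8 CcTTWwss=4 CcTTwwSS=4 CcTTwwSs=8 CcTTwwss=4 CcTtWwSS=8 CcTtWwSs=16 CcTtWwss=8 CcTtwwSS=8 CcTtwwSs=16 CcTtwwss=8 CcttWwSS=4 CcttWwSs=8 CcttWwss=4 CcttwwSS=4 CcttwwSs=8 Ccttwwss=4 ccTTWwSS=2 ccTTWwSs=4 ccTTWwss=2 ccTTwwSS=2 ccTTwwSs=4 ccTTwwss=2 ccTtWwSS=4 ccTtWwSs=8 ccTtWwss=4 ccTtwwSS=4 ccTtwwSs=8 ccTtwwss=4 ccttWwSS=2 ccttWwSs=4 ccttWwss=2 ccttwwSS=2 ccttwwSs=4 ccttwwss=2
ccttWwSS hits 2/256; gcd=2; 2÷2/256÷2 = 1/128

P(ccttWwSS) = 1/128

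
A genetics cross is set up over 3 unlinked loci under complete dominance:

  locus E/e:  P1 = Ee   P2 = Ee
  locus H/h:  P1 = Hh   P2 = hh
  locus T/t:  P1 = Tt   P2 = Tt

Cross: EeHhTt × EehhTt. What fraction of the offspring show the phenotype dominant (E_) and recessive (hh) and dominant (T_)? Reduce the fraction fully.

EeHhTt gametes: EHT×1, EHt×1, EhT×1, Eht×1, eHT×1, eHt×1, ehT×1, eht×1
EehhTt gametes: EhT×2, Eht×2, ehT×2, eht×2
EeHhTt×EehhTt grid (8·8=64): EEHhTT=2 EEHhTt=4 EEHhtt=2 EEhhTT=2 EEhhTt=4 EEhhtt=2 EeHhTT=4 EeHhTt=8 EeHhtt=4 EehhTT=4 EehhTt=8 Eehhtt=4 eeHhTT=2 eeHhTt=4 eeHhtt=2 eehhTT=2 eehhTt=4 eehhtt=2
E_ hh T_ hits 18/64; gcd=2; 18÷2/64÷2 = 9/32

P(E_ hh T_) = 9/32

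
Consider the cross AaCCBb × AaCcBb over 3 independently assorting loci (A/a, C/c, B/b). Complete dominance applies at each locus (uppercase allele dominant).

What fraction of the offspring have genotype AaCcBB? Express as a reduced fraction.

P(AaCcBB) = 1/16

AaCCBb gametes: ACB×2, ACb×2, aCB×2, aCb×2
AaCcBb gametes: ACB×1, ACb×1, AcB×1, Acb×1, aCB×1, aCb×1, acB×1, acb×1
AaCCBb×AaCcBb grid (8·8=64): AACCBB=2 AACCBb=4 AACCbb=2 AACcBB=2 AACcBb=4 AACcbb=2 AaCCBB=4 AaCCBb=8 AaCCbb=4 AaCcBB=4 AaCcBb=8 AaCcbb=4 aaCCBB=2 aaCCBb=4 aaCCbb=2 aaCcBB=2 aaCcBb=4 aaCcbb=2
AaCcBB hits 4/64; gcd=4; 4÷4/64÷4 = 1/16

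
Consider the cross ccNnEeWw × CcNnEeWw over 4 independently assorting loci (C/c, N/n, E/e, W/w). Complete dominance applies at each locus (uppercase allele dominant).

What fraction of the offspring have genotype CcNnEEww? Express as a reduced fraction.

P(CcNnEEww) = 1/64

ccNnEeWw gametes: cNEW×2, cNEw×2, cNeW×2, cNew×2, cnEW×2, cnEw×2, cneW×2, cnew×2
CcNnEeWw gametes: CNEW×1, CNEw×1, CNeW×1, CNew×1, CnEW×1, CnEw×1, CneW×1, Cnew×1, cNEW×1, cNEw×1, cNeW×1, cNew×1, cnEW×1, cnEw×1, cneW×1, cnew×1
ccNnEeWw×CcNnEeWw grid (16·16=256): CcNNEEWW=2 CcNNEEWw=4 CcNNEEww=2 CcNNEeWW=4 CcNNEeWw=8 CcNNEeww=4 CcNNeeWW=2 CcNNeeWw=4 CcNNeeww=2 CcNnEEWW=4 CcNnEEWw=8 CcNnEEww=4 CcNnEeWW=8 CcNnEeWw=16 CcNnEeww=8 CcNneeWW=4 CcNneeWw=8 CcNneeww=4 CcnnEEWW=2 CcnnEEWw=4 CcnnEEww=2 CcnnEeWW=4 CcnnEeWw=8 CcnnEeww=4 CcnneeWW=2 CcnneeWw=4 Ccnneeww=2 ccNNEEWW=2 ccNNEEWw=4 ccNNEEww=2 ccNNEeWW=4 ccNNEeWw=8 ccNNEeww=4 ccNNeeWW=2 ccNNeeWw=4 ccNNeeww=2 ccNnEEWW=4 ccNnEEWw=8 ccNnEEww=4 ccNnEeWW=8 ccNnEeWw=16 ccNnEeww=8 ccNneeWW=4 ccNneeWw=8 ccNneeww=4 ccnnEEWW=2 ccnnEEWw=4 ccnnEEww=2 ccnnEeWW=4 ccnnEeWw=8 ccnnEeww=4 ccnneeWW=2 ccnneeWw=4 ccnneeww=2
CcNnEEww hits 4/256; gcd=4; 4÷4/256÷4 = 1/64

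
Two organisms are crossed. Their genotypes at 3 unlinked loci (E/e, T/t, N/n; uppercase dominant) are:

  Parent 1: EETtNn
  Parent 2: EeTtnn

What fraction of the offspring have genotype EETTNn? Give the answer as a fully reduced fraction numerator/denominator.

EETtNn gametes: ETN×2, ETn×2, EtN×2, Etn×2
EeTtnn gametes: ETn×2, Etn×2, eTn×2, etn×2
EETtNn×EeTtnn grid (8·8=64): EETTNn=4 EETTnn=4 EETtNn=8 EETtnn=8 EEttNn=4 EEttnn=4 EeTTNn=4 EeTTnn=4 EeTtNn=8 EeTtnn=8 EettNn=4 Eettnn=4
EETTNn hits 4/64; gcd=4; 4÷4/64÷4 = 1/16

P(EETTNn) = 1/16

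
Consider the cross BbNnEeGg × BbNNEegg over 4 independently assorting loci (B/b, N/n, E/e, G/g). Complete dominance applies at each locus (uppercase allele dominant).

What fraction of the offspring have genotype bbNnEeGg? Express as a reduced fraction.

P(bbNnEeGg) = 1/32

BbNnEeGg gametes: BNEG×1, BNEg×1, BNeG×1, BNeg×1, BnEG×1, BnEg×1, BneG×1, Bneg×1, bNEG×1, bNEg×1, bNeG×1, bNeg×1, bnEG×1, bnEg×1, bneG×1, bneg×1
BbNNEegg gametes: BNEg×4, BNeg×4, bNEg×4, bNeg×4
BbNnEeGg×BbNNEegg grid (16·16=256): BBNNEEGg=4 BBNNEEgg=4 BBNNEeGg=8 BBNNEegg=8 BBNNeeGg=4 BBNNeegg=4 BBNnEEGg=4 BBNnEEgg=4 BBNnEeGg=8 BBNnEegg=8 BBNneeGg=4 BBNneegg=4 BbNNEEGg=8 BbNNEEgg=8 BbNNEeGg=16 BbNNEegg=16 BbNNeeGg=8 BbNNeegg=8 BbNnEEGg=8 BbNnEEgg=8 BbNnEeGg=16 BbNnEegg=16 BbNneeGg=8 BbNneegg=8 bbNNEEGg=4 bbNNEEgg=4 bbNNEeGg=8 bbNNEegg=8 bbNNeeGg=4 bbNNeegg=4 bbNnEEGg=4 bbNnEEgg=4 bbNnEeGg=8 bbNnEegg=8 bbNneeGg=4 bbNneegg=4
bbNnEeGg hits 8/256; gcd=8; 8÷8/256÷8 = 1/32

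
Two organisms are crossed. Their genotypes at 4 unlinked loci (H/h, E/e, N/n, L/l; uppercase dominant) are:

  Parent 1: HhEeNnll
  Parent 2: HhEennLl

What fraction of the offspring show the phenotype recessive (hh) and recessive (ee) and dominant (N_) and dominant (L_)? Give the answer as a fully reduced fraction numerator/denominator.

P(hh ee N_ L_) = 1/64

HhEeNnll gametes: HENl×2, HEnl×2, HeNl×2, Henl×2, hENl×2, hEnl×2, heNl×2, henl×2
HhEennLl gametes: HEnL×2, HEnl×2, HenL×2, Henl×2, hEnL×2, hEnl×2, henL×2, henl×2
HhEeNnll×HhEennLl grid (16·16=256): HHEENnLl=4 HHEENnll=4 HHEEnnLl=4 HHEEnnll=4 HHEeNnLl=8 HHEeNnll=8 HHEennLl=8 HHEennll=8 HHeeNnLl=4 HHeeNnll=4 HHeennLl=4 HHeennll=4 HhEENnLl=8 HhEENnll=8 HhEEnnLl=8 HhEEnnll=8 HhEeNnLl=16 HhEeNnll=16 HhEennLl=16 HhEennll=16 HheeNnLl=8 HheeNnll=8 HheennLl=8 Hheennll=8 hhEENnLl=4 hhEENnll=4 hhEEnnLl=4 hhEEnnll=4 hhEeNnLl=8 hhEeNnll=8 hhEennLl=8 hhEennll=8 hheeNnLl=4 hheeNnll=4 hheennLl=4 hheennll=4
hh ee N_ L_ hits 4/256; gcd=4; 4÷4/256÷4 = 1/64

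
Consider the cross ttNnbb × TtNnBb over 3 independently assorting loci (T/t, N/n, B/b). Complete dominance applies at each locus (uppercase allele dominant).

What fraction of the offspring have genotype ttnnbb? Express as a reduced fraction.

P(ttnnbb) = 1/16

ttNnbb gametes: tNb×4, tnb×4
TtNnBb gametes: TNB×1, TNb×1, TnB×1, Tnb×1, tNB×1, tNb×1, tnB×1, tnb×1
ttNnbb×TtNnBb grid (8·8=64): TtNNBb=4 TtNNbb=4 TtNnBb=8 TtNnbb=8 TtnnBb=4 Ttnnbb=4 ttNNBb=4 ttNNbb=4 ttNnBb=8 ttNnbb=8 ttnnBb=4 ttnnbb=4
ttnnbb hits 4/64; gcd=4; 4÷4/64÷4 = 1/16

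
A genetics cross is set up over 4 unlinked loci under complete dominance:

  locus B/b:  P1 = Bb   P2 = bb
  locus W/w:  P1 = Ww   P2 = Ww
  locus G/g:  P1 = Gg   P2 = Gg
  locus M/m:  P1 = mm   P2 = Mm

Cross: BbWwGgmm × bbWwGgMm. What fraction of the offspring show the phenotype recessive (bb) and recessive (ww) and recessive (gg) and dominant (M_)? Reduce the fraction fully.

P(bb ww gg M_) = 1/64

BbWwGgmm gametes: BWGm×2, BWgm×2, BwGm×2, Bwgm×2, bWGm×2, bWgm×2, bwGm×2, bwgm×2
bbWwGgMm gametes: bWGM×2, bWGm×2, bWgM×2, bWgm×2, bwGM×2, bwGm×2, bwgM×2, bwgm×2
BbWwGgmm×bbWwGgMm grid (16·16=256): BbWWGGMm=4 BbWWGGmm=4 BbWWGgMm=8 BbWWGgmm=8 BbWWggMm=4 BbWWggmm=4 BbWwGGMm=8 BbWwGGmm=8 BbWwGgMm=16 BbWwGgmm=16 BbWwggMm=8 BbWwggmm=8 BbwwGGMm=4 BbwwGGmm=4 BbwwGgMm=8 BbwwGgmm=8 BbwwggMm=4 Bbwwggmm=4 bbWWGGMm=4 bbWWGGmm=4 bbWWGgMm=8 bbWWGgmm=8 bbWWggMm=4 bbWWggmm=4 bbWwGGMm=8 bbWwGGmm=8 bbWwGgMm=16 bbWwGgmm=16 bbWwggMm=8 bbWwggmm=8 bbwwGGMm=4 bbwwGGmm=4 bbwwGgMm=8 bbwwGgmm=8 bbwwggMm=4 bbwwggmm=4
bb ww gg M_ hits 4/256; gcd=4; 4÷4/256÷4 = 1/64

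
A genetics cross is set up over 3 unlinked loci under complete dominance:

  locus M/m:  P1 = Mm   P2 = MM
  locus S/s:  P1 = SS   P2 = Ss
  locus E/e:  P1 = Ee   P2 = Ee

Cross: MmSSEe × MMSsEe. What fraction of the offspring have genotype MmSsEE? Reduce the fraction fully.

P(MmSsEE) = 1/16

MmSSEe gametes: MSE×2, MSe×2, mSE×2, mSe×2
MMSsEe gametes: MSE×2, MSe×2, MsE×2, Mse×2
MmSSEe×MMSsEe grid (8·8=64): MMSSEE=4 MMSSEe=8 MMSSee=4 MMSsEE=4 MMSsEe=8 MMSsee=4 MmSSEE=4 MmSSEe=8 MmSSee=4 MmSsEE=4 MmSsEe=8 MmSsee=4
MmSsEE hits 4/64; gcd=4; 4÷4/64÷4 = 1/16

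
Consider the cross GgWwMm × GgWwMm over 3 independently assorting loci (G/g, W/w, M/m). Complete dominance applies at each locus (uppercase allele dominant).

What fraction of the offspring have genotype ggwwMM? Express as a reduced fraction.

GgWwMm gametes: GWM×1, GWm×1, GwM×1, Gwm×1, gWM×1, gWm×1, gwM×1, gwm×1
GgWwMm gametes: GWM×1, GWm×1, GwM×1, Gwm×1, gWM×1, gWm×1, gwM×1, gwm×1
GgWwMm×GgWwMm grid (8·8=64): GGWWMM=1 GGWWMm=2 GGWWmm=1 GGWwMM=2 GGWwMm=4 GGWwmm=2 GGwwMM=1 GGwwMm=2 GGwwmm=1 GgWWMM=2 GgWWMm=4 GgWWmm=2 GgWwMM=4 GgWwMm=8 GgWwmm=4 GgwwMM=2 GgwwMm=4 Ggwwmm=2 ggWWMM=1 ggWWMm=2 ggWWmm=1 ggWwMM=2 ggWwMm=4 ggWwmm=2 ggwwMM=1 ggwwMm=2 ggwwmm=1
ggwwMM hits 1/64; gcd=1; 1÷1/64÷1 = 1/64

P(ggwwMM) = 1/64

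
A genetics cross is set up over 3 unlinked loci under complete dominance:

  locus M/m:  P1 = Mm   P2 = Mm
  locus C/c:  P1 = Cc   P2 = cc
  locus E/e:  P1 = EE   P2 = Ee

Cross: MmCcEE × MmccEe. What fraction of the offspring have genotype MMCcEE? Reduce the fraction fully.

MmCcEE gametes: MCE×2, McE×2, mCE×2, mcE×2
MmccEe gametes: McE×2, Mce×2, mcE×2, mce×2
MmCcEE×MmccEe grid (8·8=64): MMCcEE=4 MMCcEe=4 MMccEE=4 MMccEe=4 MmCcEE=8 MmCcEe=8 MmccEE=8 MmccEe=8 mmCcEE=4 mmCcEe=4 mmccEE=4 mmccEe=4
MMCcEE hits 4/64; gcd=4; 4÷4/64÷4 = 1/16

P(MMCcEE) = 1/16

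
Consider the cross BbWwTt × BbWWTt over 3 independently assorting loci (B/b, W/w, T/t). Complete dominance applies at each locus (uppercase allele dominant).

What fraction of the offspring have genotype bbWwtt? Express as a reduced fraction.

BbWwTt gametes: BWT×1, BWt×1, BwT×1, Bwt×1, bWT×1, bWt×1, bwT×1, bwt×1
BbWWTt gametes: BWT×2, BWt×2, bWT×2, bWt×2
BbWwTt×BbWWTt grid (8·8=64): BBWWTT=2 BBWWTt=4 BBWWtt=2 BBWwTT=2 BBWwTt=4 BBWwtt=2 BbWWTT=4 BbWWTt=8 BbWWtt=4 BbWwTT=4 BbWwTt=8 BbWwtt=4 bbWWTT=2 bbWWTt=4 bbWWtt=2 bbWwTT=2 bbWwTt=4 bbWwtt=2
bbWwtt hits 2/64; gcd=2; 2÷2/64÷2 = 1/32

P(bbWwtt) = 1/32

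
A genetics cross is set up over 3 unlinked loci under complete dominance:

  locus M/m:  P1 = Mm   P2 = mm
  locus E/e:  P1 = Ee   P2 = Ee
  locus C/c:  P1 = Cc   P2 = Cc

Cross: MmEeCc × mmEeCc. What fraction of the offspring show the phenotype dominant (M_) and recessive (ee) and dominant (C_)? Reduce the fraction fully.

MmEeCc gametes: MEC×1, MEc×1, MeC×1, Mec×1, mEC×1, mEc×1, meC×1, mec×1
mmEeCc gametes: mEC×2, mEc×2, meC×2, mec×2
MmEeCc×mmEeCc grid (8·8=64): MmEECC=2 MmEECc=4 MmEEcc=2 MmEeCC=4 MmEeCc=8 MmEecc=4 MmeeCC=2 MmeeCc=4 Mmeecc=2 mmEECC=2 mmEECc=4 mmEEcc=2 mmEeCC=4 mmEeCc=8 mmEecc=4 mmeeCC=2 mmeeCc=4 mmeecc=2
M_ ee C_ hits 6/64; gcd=2; 6÷2/64÷2 = 3/32

P(M_ ee C_) = 3/32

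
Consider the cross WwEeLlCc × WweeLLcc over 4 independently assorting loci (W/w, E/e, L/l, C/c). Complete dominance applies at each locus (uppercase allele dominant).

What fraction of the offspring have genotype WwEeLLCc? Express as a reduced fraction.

P(WwEeLLCc) = 1/16

WwEeLlCc gametes: WELC×1, WELc×1, WElC×1, WElc×1, WeLC×1, WeLc×1, WelC×1, Welc×1, wELC×1, wELc×1, wElC×1, wElc×1, weLC×1, weLc×1, welC×1, welc×1
WweeLLcc gametes: WeLc×8, weLc×8
WwEeLlCc×WweeLLcc grid (16·16=256): WWEeLLCc=8 WWEeLLcc=8 WWEeLlCc=8 WWEeLlcc=8 WWeeLLCc=8 WWeeLLcc=8 WWeeLlCc=8 WWeeLlcc=8 WwEeLLCc=16 WwEeLLcc=16 WwEeLlCc=16 WwEeLlcc=16 WweeLLCc=16 WweeLLcc=16 WweeLlCc=16 WweeLlcc=16 wwEeLLCc=8 wwEeLLcc=8 wwEeLlCc=8 wwEeLlcc=8 wweeLLCc=8 wweeLLcc=8 wweeLlCc=8 wweeLlcc=8
WwEeLLCc hits 16/256; gcd=16; 16÷16/256÷16 = 1/16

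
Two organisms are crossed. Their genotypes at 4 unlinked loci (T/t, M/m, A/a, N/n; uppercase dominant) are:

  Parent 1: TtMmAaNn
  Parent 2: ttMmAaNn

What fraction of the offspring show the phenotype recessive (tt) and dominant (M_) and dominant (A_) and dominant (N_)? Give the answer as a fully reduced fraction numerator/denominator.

TtMmAaNn gametes: TMAN×1, TMAn×1, TMaN×1, TMan×1, TmAN×1, TmAn×1, TmaN×1, Tman×1, tMAN×1, tMAn×1, tMaN×1, tMan×1, tmAN×1, tmAn×1, tmaN×1, tman×1
ttMmAaNn gametes: tMAN×2, tMAn×2, tMaN×2, tMan×2, tmAN×2, tmAn×2, tmaN×2, tman×2
TtMmAaNn×ttMmAaNn grid (16·16=256): TtMMAANN=2 TtMMAANn=4 TtMMAAnn=2 TtMMAaNN=4 TtMMAaNn=8 TtMMAann=4 TtMMaaNN=2 TtMMaaNn=4 TtMMaann=2 TtMmAANN=4 TtMmAANn=8 TtMmAAnn=4 TtMmAaNN=8 TtMmAaNn=16 TtMmAann=8 TtMmaaNN=4 TtMmaaNn=8 TtMmaann=4 TtmmAANN=2 TtmmAANn=4 TtmmAAnn=2 TtmmAaNN=4 TtmmAaNn=8 TtmmAann=4 TtmmaaNN=2 TtmmaaNn=4 Ttmmaann=2 ttMMAANN=2 ttMMAANn=4 ttMMAAnn=2 ttMMAaNN=4 ttMMAaNn=8 ttMMAann=4 ttMMaaNN=2 ttMMaaNn=4 ttMMaann=2 ttMmAANN=4 ttMmAANn=8 ttMmAAnn=4 ttMmAaNN=8 ttMmAaNn=16 ttMmAann=8 ttMmaaNN=4 ttMmaaNn=8 ttMmaann=4 ttmmAANN=2 ttmmAANn=4 ttmmAAnn=2 ttmmAaNN=4 ttmmAaNn=8 ttmmAann=4 ttmmaaNN=2 ttmmaaNn=4 ttmmaann=2
tt M_ A_ N_ hits 54/256; gcd=2; 54÷2/256÷2 = 27/128

P(tt M_ A_ N_) = 27/128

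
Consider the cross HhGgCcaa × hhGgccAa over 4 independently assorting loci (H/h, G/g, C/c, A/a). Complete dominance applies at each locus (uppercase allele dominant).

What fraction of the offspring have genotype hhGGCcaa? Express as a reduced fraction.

HhGgCcaa gametes: HGCa×2, HGca×2, HgCa×2, Hgca×2, hGCa×2, hGca×2, hgCa×2, hgca×2
hhGgccAa gametes: hGcA×4, hGca×4, hgcA×4, hgca×4
HhGgCcaa×hhGgccAa grid (16·16=256): HhGGCcAa=8 HhGGCcaa=8 HhGGccAa=8 HhGGccaa=8 HhGgCcAa=16 HhGgCcaa=16 HhGgccAa=16 HhGgccaa=16 HhggCcAa=8 HhggCcaa=8 HhggccAa=8 Hhggccaa=8 hhGGCcAa=8 hhGGCcaa=8 hhGGccAa=8 hhGGccaa=8 hhGgCcAa=16 hhGgCcaa=16 hhGgccAa=16 hhGgccaa=16 hhggCcAa=8 hhggCcaa=8 hhggccAa=8 hhggccaa=8
hhGGCcaa hits 8/256; gcd=8; 8÷8/256÷8 = 1/32

P(hhGGCcaa) = 1/32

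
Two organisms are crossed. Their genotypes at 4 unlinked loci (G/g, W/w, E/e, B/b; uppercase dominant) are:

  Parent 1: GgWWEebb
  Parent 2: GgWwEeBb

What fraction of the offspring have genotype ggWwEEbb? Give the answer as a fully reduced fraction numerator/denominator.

P(ggWwEEbb) = 1/64

GgWWEebb gametes: GWEb×4, GWeb×4, gWEb×4, gWeb×4
GgWwEeBb gametes: GWEB×1, GWEb×1, GWeB×1, GWeb×1, GwEB×1, GwEb×1, GweB×1, Gweb×1, gWEB×1, gWEb×1, gWeB×1, gWeb×1, gwEB×1, gwEb×1, gweB×1, gweb×1
GgWWEebb×GgWwEeBb grid (16·16=256): GGWWEEBb=4 GGWWEEbb=4 GGWWEeBb=8 GGWWEebb=8 GGWWeeBb=4 GGWWeebb=4 GGWwEEBb=4 GGWwEEbb=4 GGWwEeBb=8 GGWwEebb=8 GGWweeBb=4 GGWweebb=4 GgWWEEBb=8 GgWWEEbb=8 GgWWEeBb=16 GgWWEebb=16 GgWWeeBb=8 GgWWeebb=8 GgWwEEBb=8 GgWwEEbb=8 GgWwEeBb=16 GgWwEebb=16 GgWweeBb=8 GgWweebb=8 ggWWEEBb=4 ggWWEEbb=4 ggWWEeBb=8 ggWWEebb=8 ggWWeeBb=4 ggWWeebb=4 ggWwEEBb=4 ggWwEEbb=4 ggWwEeBb=8 ggWwEebb=8 ggWweeBb=4 ggWweebb=4
ggWwEEbb hits 4/256; gcd=4; 4÷4/256÷4 = 1/64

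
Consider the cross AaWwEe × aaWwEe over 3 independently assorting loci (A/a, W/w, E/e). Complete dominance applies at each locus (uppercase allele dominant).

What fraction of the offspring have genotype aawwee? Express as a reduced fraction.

AaWwEe gametes: AWE×1, AWe×1, AwE×1, Awe×1, aWE×1, aWe×1, awE×1, awe×1
aaWwEe gametes: aWE×2, aWe×2, awE×2, awe×2
AaWwEe×aaWwEe grid (8·8=64): AaWWEE=2 AaWWEe=4 AaWWee=2 AaWwEE=4 AaWwEe=8 AaWwee=4 AawwEE=2 AawwEe=4 Aawwee=2 aaWWEE=2 aaWWEe=4 aaWWee=2 aaWwEE=4 aaWwEe=8 aaWwee=4 aawwEE=2 aawwEe=4 aawwee=2
aawwee hits 2/64; gcd=2; 2÷2/64÷2 = 1/32

P(aawwee) = 1/32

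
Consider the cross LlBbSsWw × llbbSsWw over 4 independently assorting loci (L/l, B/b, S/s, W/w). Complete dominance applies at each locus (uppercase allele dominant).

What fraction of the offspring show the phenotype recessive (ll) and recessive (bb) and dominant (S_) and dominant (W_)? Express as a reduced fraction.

P(ll bb S_ W_) = 9/64

LlBbSsWw gametes: LBSW×1, LBSw×1, LBsW×1, LBsw×1, LbSW×1, LbSw×1, LbsW×1, Lbsw×1, lBSW×1, lBSw×1, lBsW×1, lBsw×1, lbSW×1, lbSw×1, lbsW×1, lbsw×1
llbbSsWw gametes: lbSW×4, lbSw×4, lbsW×4, lbsw×4
LlBbSsWw×llbbSsWw grid (16·16=256): LlBbSSWW=4 LlBbSSWw=8 LlBbSSww=4 LlBbSsWW=8 LlBbSsWw=16 LlBbSsww=8 LlBbssWW=4 LlBbssWw=8 LlBbssww=4 LlbbSSWW=4 LlbbSSWw=8 LlbbSSww=4 LlbbSsWW=8 LlbbSsWw=16 LlbbSsww=8 LlbbssWW=4 LlbbssWw=8 Llbbssww=4 llBbSSWW=4 llBbSSWw=8 llBbSSww=4 llBbSsWW=8 llBbSsWw=16 llBbSsww=8 llBbssWW=4 llBbssWw=8 llBbssww=4 llbbSSWW=4 llbbSSWw=8 llbbSSww=4 llbbSsWW=8 llbbSsWw=16 llbbSsww=8 llbbssWW=4 llbbssWw=8 llbbssww=4
ll bb S_ W_ hits 36/256; gcd=4; 36÷4/256÷4 = 9/64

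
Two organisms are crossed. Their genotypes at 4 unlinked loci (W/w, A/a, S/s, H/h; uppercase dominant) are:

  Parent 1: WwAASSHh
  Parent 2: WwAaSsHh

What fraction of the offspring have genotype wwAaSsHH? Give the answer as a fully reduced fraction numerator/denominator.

P(wwAaSsHH) = 1/64

WwAASSHh gametes: WASH×4, WASh×4, wASH×4, wASh×4
WwAaSsHh gametes: WASH×1, WASh×1, WAsH×1, WAsh×1, WaSH×1, WaSh×1, WasH×1, Wash×1, wASH×1, wASh×1, wAsH×1, wAsh×1, waSH×1, waSh×1, wasH×1, wash×1
WwAASSHh×WwAaSsHh grid (16·16=256): WWAASSHH=4 WWAASSHh=8 WWAASShh=4 WWAASsHH=4 WWAASsHh=8 WWAASshh=4 WWAaSSHH=4 WWAaSSHh=8 WWAaSShh=4 WWAaSsHH=4 WWAaSsHh=8 WWAaSshh=4 WwAASSHH=8 WwAASSHh=16 WwAASShh=8 WwAASsHH=8 WwAASsHh=16 WwAASshh=8 WwAaSSHH=8 WwAaSSHh=16 WwAaSShh=8 WwAaSsHH=8 WwAaSsHh=16 WwAaSshh=8 wwAASSHH=4 wwAASSHh=8 wwAASShh=4 wwAASsHH=4 wwAASsHh=8 wwAASshh=4 wwAaSSHH=4 wwAaSSHh=8 wwAaSShh=4 wwAaSsHH=4 wwAaSsHh=8 wwAaSshh=4
wwAaSsHH hits 4/256; gcd=4; 4÷4/256÷4 = 1/64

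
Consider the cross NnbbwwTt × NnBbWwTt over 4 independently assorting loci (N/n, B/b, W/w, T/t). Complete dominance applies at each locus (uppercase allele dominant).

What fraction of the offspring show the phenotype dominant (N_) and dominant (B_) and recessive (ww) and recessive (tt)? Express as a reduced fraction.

P(N_ B_ ww tt) = 3/64

NnbbwwTt gametes: NbwT×4, Nbwt×4, nbwT×4, nbwt×4
NnBbWwTt gametes: NBWT×1, NBWt×1, NBwT×1, NBwt×1, NbWT×1, NbWt×1, NbwT×1, Nbwt×1, nBWT×1, nBWt×1, nBwT×1, nBwt×1, nbWT×1, nbWt×1, nbwT×1, nbwt×1
NnbbwwTt×NnBbWwTt grid (16·16=256): NNBbWwTT=4 NNBbWwTt=8 NNBbWwtt=4 NNBbwwTT=4 NNBbwwTt=8 NNBbwwtt=4 NNbbWwTT=4 NNbbWwTt=8 NNbbWwtt=4 NNbbwwTT=4 NNbbwwTt=8 NNbbwwtt=4 NnBbWwTT=8 NnBbWwTt=16 NnBbWwtt=8 NnBbwwTT=8 NnBbwwTt=16 NnBbwwtt=8 NnbbWwTT=8 NnbbWwTt=16 NnbbWwtt=8 NnbbwwTT=8 NnbbwwTt=16 Nnbbwwtt=8 nnBbWwTT=4 nnBbWwTt=8 nnBbWwtt=4 nnBbwwTT=4 nnBbwwTt=8 nnBbwwtt=4 nnbbWwTT=4 nnbbWwTt=8 nnbbWwtt=4 nnbbwwTT=4 nnbbwwTt=8 nnbbwwtt=4
N_ B_ ww tt hits 12/256; gcd=4; 12÷4/256÷4 = 3/64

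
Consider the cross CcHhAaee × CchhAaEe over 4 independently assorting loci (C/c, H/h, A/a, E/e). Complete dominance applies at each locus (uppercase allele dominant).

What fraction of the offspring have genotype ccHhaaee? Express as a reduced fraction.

P(ccHhaaee) = 1/64

CcHhAaee gametes: CHAe×2, CHae×2, ChAe×2, Chae×2, cHAe×2, cHae×2, chAe×2, chae×2
CchhAaEe gametes: ChAE×2, ChAe×2, ChaE×2, Chae×2, chAE×2, chAe×2, chaE×2, chae×2
CcHhAaee×CchhAaEe grid (16·16=256): CCHhAAEe=4 CCHhAAee=4 CCHhAaEe=8 CCHhAaee=8 CCHhaaEe=4 CCHhaaee=4 CChhAAEe=4 CChhAAee=4 CChhAaEe=8 CChhAaee=8 CChhaaEe=4 CChhaaee=4 CcHhAAEe=8 CcHhAAee=8 CcHhAaEe=16 CcHhAaee=16 CcHhaaEe=8 CcHhaaee=8 CchhAAEe=8 CchhAAee=8 CchhAaEe=16 CchhAaee=16 CchhaaEe=8 Cchhaaee=8 ccHhAAEe=4 ccHhAAee=4 ccHhAaEe=8 ccHhAaee=8 ccHhaaEe=4 ccHhaaee=4 cchhAAEe=4 cchhAAee=4 cchhAaEe=8 cchhAaee=8 cchhaaEe=4 cchhaaee=4
ccHhaaee hits 4/256; gcd=4; 4÷4/256÷4 = 1/64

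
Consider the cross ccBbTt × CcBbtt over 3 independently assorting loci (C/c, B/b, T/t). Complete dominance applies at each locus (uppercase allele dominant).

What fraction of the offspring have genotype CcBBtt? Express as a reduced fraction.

P(CcBBtt) = 1/16

ccBbTt gametes: cBT×2, cBt×2, cbT×2, cbt×2
CcBbtt gametes: CBt×2, Cbt×2, cBt×2, cbt×2
ccBbTt×CcBbtt grid (8·8=64): CcBBTt=4 CcBBtt=4 CcBbTt=8 CcBbtt=8 CcbbTt=4 Ccbbtt=4 ccBBTt=4 ccBBtt=4 ccBbTt=8 ccBbtt=8 ccbbTt=4 ccbbtt=4
CcBBtt hits 4/64; gcd=4; 4÷4/64÷4 = 1/16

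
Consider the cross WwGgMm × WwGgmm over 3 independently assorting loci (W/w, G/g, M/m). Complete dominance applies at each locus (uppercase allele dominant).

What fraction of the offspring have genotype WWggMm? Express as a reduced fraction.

P(WWggMm) = 1/32

WwGgMm gametes: WGM×1, WGm×1, WgM×1, Wgm×1, wGM×1, wGm×1, wgM×1, wgm×1
WwGgmm gametes: WGm×2, Wgm×2, wGm×2, wgm×2
WwGgMm×WwGgmm grid (8·8=64): WWGGMm=2 WWGGmm=2 WWGgMm=4 WWGgmm=4 WWggMm=2 WWggmm=2 WwGGMm=4 WwGGmm=4 WwGgMm=8 WwGgmm=8 WwggMm=4 Wwggmm=4 wwGGMm=2 wwGGmm=2 wwGgMm=4 wwGgmm=4 wwggMm=2 wwggmm=2
WWggMm hits 2/64; gcd=2; 2÷2/64÷2 = 1/32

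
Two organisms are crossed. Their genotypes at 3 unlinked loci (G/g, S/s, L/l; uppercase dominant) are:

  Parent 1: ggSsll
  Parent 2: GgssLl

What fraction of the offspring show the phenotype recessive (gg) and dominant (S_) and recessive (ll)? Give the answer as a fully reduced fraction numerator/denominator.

P(gg S_ ll) = 1/8

ggSsll gametes: gSl×4, gsl×4
GgssLl gametes: GsL×2, Gsl×2, gsL×2, gsl×2
ggSsll×GgssLl grid (8·8=64): GgSsLl=8 GgSsll=8 GgssLl=8 Ggssll=8 ggSsLl=8 ggSsll=8 ggssLl=8 ggssll=8
gg S_ ll hits 8/64; gcd=8; 8÷8/64÷8 = 1/8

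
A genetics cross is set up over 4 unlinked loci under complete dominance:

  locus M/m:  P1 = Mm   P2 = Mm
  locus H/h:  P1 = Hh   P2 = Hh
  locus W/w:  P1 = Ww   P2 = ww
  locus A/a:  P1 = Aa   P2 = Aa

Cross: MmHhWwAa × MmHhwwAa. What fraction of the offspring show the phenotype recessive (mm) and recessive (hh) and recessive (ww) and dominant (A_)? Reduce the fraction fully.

P(mm hh ww A_) = 3/128

MmHhWwAa gametes: MHWA×1, MHWa×1, MHwA×1, MHwa×1, MhWA×1, MhWa×1, MhwA×1, Mhwa×1, mHWA×1, mHWa×1, mHwA×1, mHwa×1, mhWA×1, mhWa×1, mhwA×1, mhwa×1
MmHhwwAa gametes: MHwA×2, MHwa×2, MhwA×2, Mhwa×2, mHwA×2, mHwa×2, mhwA×2, mhwa×2
MmHhWwAa×MmHhwwAa grid (16·16=256): MMHHWwAA=2 MMHHWwAa=4 MMHHWwaa=2 MMHHwwAA=2 MMHHwwAa=4 MMHHwwaa=2 MMHhWwAA=4 MMHhWwAa=8 MMHhWwaa=4 MMHhwwAA=4 MMHhwwAa=8 MMHhwwaa=4 MMhhWwAA=2 MMhhWwAa=4 MMhhWwaa=2 MMhhwwAA=2 MMhhwwAa=4 MMhhwwaa=2 MmHHWwAA=4 MmHHWwAa=8 MmHHWwaa=4 MmHHwwAA=4 MmHHwwAa=8 MmHHwwaa=4 MmHhWwAA=8 MmHhWwAa=16 MmHhWwaa=8 MmHhwwAA=8 MmHhwwAa=16 MmHhwwaa=8 MmhhWwAA=4 MmhhWwAa=8 MmhhWwaa=4 MmhhwwAA=4 MmhhwwAa=8 Mmhhwwaa=4 mmHHWwAA=2 mmHHWwAa=4 mmHHWwaa=2 mmHHwwAA=2 mmHHwwAa=4 mmHHwwaa=2 mmHhWwAA=4 mmHhWwAa=8 mmHhWwaa=4 mmHhwwAA=4 mmHhwwAa=8 mmHhwwaa=4 mmhhWwAA=2 mmhhWwAa=4 mmhhWwaa=2 mmhhwwAA=2 mmhhwwAa=4 mmhhwwaa=2
mm hh ww A_ hits 6/256; gcd=2; 6÷2/256÷2 = 3/128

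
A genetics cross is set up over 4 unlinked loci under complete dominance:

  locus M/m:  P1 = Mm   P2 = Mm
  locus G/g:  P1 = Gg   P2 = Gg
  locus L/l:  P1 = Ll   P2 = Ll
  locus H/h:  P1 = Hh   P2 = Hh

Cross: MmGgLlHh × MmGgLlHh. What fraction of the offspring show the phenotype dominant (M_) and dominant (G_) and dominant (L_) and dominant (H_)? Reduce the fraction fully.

MmGgLlHh gametes: MGLH×1, MGLh×1, MGlH×1, MGlh×1, MgLH×1, MgLh×1, MglH×1, Mglh×1, mGLH×1, mGLh×1, mGlH×1, mGlh×1, mgLH×1, mgLh×1, mglH×1, mglh×1
MmGgLlHh gametes: MGLH×1, MGLh×1, MGlH×1, MGlh×1, MgLH×1, MgLh×1, MglH×1, Mglh×1, mGLH×1, mGLh×1, mGlH×1, mGlh×1, mgLH×1, mgLh×1, mglH×1, mglh×1
MmGgLlHh×MmGgLlHh grid (16·16=256): MMGGLLHH=1 MMGGLLHh=2 MMGGLLhh=1 MMGGLlHH=2 MMGGLlHh=4 MMGGLlhh=2 MMGGllHH=1 MMGGllHh=2 MMGGllhh=1 MMGgLLHH=2 MMGgLLHh=4 MMGgLLhh=2 MMGgLlHH=4 MMGgLlHh=8 MMGgLlhh=4 MMGgllHH=2 MMGgllHh=4 MMGgllhh=2 MMggLLHH=1 MMggLLHh=2 MMggLLhh=1 MMggLlHH=2 MMggLlHh=4 MMggLlhh=2 MMggllHH=1 MMggllHh=2 MMggllhh=1 MmGGLLHH=2 MmGGLLHh=4 MmGGLLhh=2 MmGGLlHH=4 MmGGLlHh=8 MmGGLlhh=4 MmGGllHH=2 MmGGllHh=4 MmGGllhh=2 MmGgLLHH=4 MmGgLLHh=8 MmGgLLhh=4 MmGgLlHH=8 MmGgLlHh=16 MmGgLlhh=8 MmGgllHH=4 MmGgllHh=8 MmGgllhh=4 MmggLLHH=2 MmggLLHh=4 MmggLLhh=2 MmggLlHH=4 MmggLlHh=8 MmggLlhh=4 MmggllHH=2 MmggllHh=4 Mmggllhh=2 mmGGLLHH=1 mmGGLLHh=2 mmGGLLhh=1 mmGGLlHH=2 mmGGLlHh=4 mmGGLlhh=2 mmGGllHH=1 mmGGllHh=2 mmGGllhh=1 mmGgLLHH=2 mmGgLLHh=4 mmGgLLhh=2 mmGgLlHH=4 mmGgLlHh=8 mmGgLlhh=4 mmGgllHH=2 mmGgllHh=4 mmGgllhh=2 mmggLLHH=1 mmggLLHh=2 mmggLLhh=1 mmggLlHH=2 mmggLlHh=4 mmggLlhh=2 mmggllHH=1 mmggllHh=2 mmggllhh=1
M_ G_ L_ H_ hits 81/256; gcd=1; 81÷1/256÷1 = 81/256

P(M_ G_ L_ H_) = 81/256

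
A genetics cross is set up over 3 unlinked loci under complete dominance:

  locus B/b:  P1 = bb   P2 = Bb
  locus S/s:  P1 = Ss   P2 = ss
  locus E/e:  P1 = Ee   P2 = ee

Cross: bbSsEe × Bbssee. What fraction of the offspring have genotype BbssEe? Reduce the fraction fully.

bbSsEe gametes: bSE×2, bSe×2, bsE×2, bse×2
Bbssee gametes: Bse×4, bse×4
bbSsEe×Bbssee grid (8·8=64): BbSsEe=8 BbSsee=8 BbssEe=8 Bbssee=8 bbSsEe=8 bbSsee=8 bbssEe=8 bbssee=8
BbssEe hits 8/64; gcd=8; 8÷8/64÷8 = 1/8

P(BbssEe) = 1/8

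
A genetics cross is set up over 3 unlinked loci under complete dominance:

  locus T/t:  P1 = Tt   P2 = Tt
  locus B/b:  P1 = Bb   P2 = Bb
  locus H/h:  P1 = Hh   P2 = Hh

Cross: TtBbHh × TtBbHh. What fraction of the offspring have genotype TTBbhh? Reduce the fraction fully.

TtBbHh gametes: TBH×1, TBh×1, TbH×1, Tbh×1, tBH×1, tBh×1, tbH×1, tbh×1
TtBbHh gametes: TBH×1, TBh×1, TbH×1, Tbh×1, tBH×1, tBh×1, tbH×1, tbh×1
TtBbHh×TtBbHh grid (8·8=64): TTBBHH=1 TTBBHh=2 TTBBhh=1 TTBbHH=2 TTBbHh=4 TTBbhh=2 TTbbHH=1 TTbbHh=2 TTbbhh=1 TtBBHH=2 TtBBHh=4 TtBBhh=2 TtBbHH=4 TtBbHh=8 TtBbhh=4 TtbbHH=2 TtbbHh=4 Ttbbhh=2 ttBBHH=1 ttBBHh=2 ttBBhh=1 ttBbHH=2 ttBbHh=4 ttBbhh=2 ttbbHH=1 ttbbHh=2 ttbbhh=1
TTBbhh hits 2/64; gcd=2; 2÷2/64÷2 = 1/32

P(TTBbhh) = 1/32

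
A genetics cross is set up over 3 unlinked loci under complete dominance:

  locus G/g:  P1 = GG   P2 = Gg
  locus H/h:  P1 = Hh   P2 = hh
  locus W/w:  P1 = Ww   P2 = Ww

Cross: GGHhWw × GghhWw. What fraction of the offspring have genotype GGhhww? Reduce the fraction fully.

GGHhWw gametes: GHW×2, GHw×2, GhW×2, Ghw×2
GghhWw gametes: GhW×2, Ghw×2, ghW×2, ghw×2
GGHhWw×GghhWw grid (8·8=64): GGHhWW=4 GGHhWw=8 GGHhww=4 GGhhWW=4 GGhhWw=8 GGhhww=4 GgHhWW=4 GgHhWw=8 GgHhww=4 GghhWW=4 GghhWw=8 Gghhww=4
GGhhww hits 4/64; gcd=4; 4÷4/64÷4 = 1/16

P(GGhhww) = 1/16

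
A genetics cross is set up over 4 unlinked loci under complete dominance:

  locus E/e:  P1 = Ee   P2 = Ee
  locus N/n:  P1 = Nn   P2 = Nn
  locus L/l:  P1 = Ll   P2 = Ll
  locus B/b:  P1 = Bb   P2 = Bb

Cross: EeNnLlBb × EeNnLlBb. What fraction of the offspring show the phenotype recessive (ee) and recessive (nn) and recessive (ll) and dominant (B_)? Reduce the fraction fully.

P(ee nn ll B_) = 3/256

EeNnLlBb gametes: ENLB×1, ENLb×1, ENlB×1, ENlb×1, EnLB×1, EnLb×1, EnlB×1, Enlb×1, eNLB×1, eNLb×1, eNlB×1, eNlb×1, enLB×1, enLb×1, enlB×1, enlb×1
EeNnLlBb gametes: ENLB×1, ENLb×1, ENlB×1, ENlb×1, EnLB×1, EnLb×1, EnlB×1, Enlb×1, eNLB×1, eNLb×1, eNlB×1, eNlb×1, enLB×1, enLb×1, enlB×1, enlb×1
EeNnLlBb×EeNnLlBb grid (16·16=256): EENNLLBB=1 EENNLLBb=2 EENNLLbb=1 EENNLlBB=2 EENNLlBb=4 EENNLlbb=2 EENNllBB=1 EENNllBb=2 EENNllbb=1 EENnLLBB=2 EENnLLBb=4 EENnLLbb=2 EENnLlBB=4 EENnLlBb=8 EENnLlbb=4 EENnllBB=2 EENnllBb=4 EENnllbb=2 EEnnLLBB=1 EEnnLLBb=2 EEnnLLbb=1 EEnnLlBB=2 EEnnLlBb=4 EEnnLlbb=2 EEnnllBB=1 EEnnllBb=2 EEnnllbb=1 EeNNLLBB=2 EeNNLLBb=4 EeNNLLbb=2 EeNNLlBB=4 EeNNLlBb=8 EeNNLlbb=4 EeNNllBB=2 EeNNllBb=4 EeNNllbb=2 EeNnLLBB=4 EeNnLLBb=8 EeNnLLbb=4 EeNnLlBB=8 EeNnLlBb=16 EeNnLlbb=8 EeNnllBB=4 EeNnllBb=8 EeNnllbb=4 EennLLBB=2 EennLLBb=4 EennLLbb=2 EennLlBB=4 EennLlBb=8 EennLlbb=4 EennllBB=2 EennllBb=4 Eennllbb=2 eeNNLLBB=1 eeNNLLBb=2 eeNNLLbb=1 eeNNLlBB=2 eeNNLlBb=4 eeNNLlbb=2 eeNNllBB=1 eeNNllBb=2 eeNNllbb=1 eeNnLLBB=2 eeNnLLBb=4 eeNnLLbb=2 eeNnLlBB=4 eeNnLlBb=8 eeNnLlbb=4 eeNnllBB=2 eeNnllBb=4 eeNnllbb=2 eennLLBB=1 eennLLBb=2 eennLLbb=1 eennLlBB=2 eennLlBb=4 eennLlbb=2 eennllBB=1 eennllBb=2 eennllbb=1
ee nn ll B_ hits 3/256; gcd=1; 3÷1/256÷1 = 3/256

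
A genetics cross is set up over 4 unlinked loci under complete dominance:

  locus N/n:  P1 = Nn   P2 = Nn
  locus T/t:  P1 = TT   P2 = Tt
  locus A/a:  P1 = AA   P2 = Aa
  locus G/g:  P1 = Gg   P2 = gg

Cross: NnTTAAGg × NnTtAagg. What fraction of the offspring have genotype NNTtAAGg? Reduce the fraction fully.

NnTTAAGg gametes: NTAG×4, NTAg×4, nTAG×4, nTAg×4
NnTtAagg gametes: NTAg×2, NTag×2, NtAg×2, Ntag×2, nTAg×2, nTag×2, ntAg×2, ntag×2
NnTTAAGg×NnTtAagg grid (16·16=256): NNTTAAGg=8 NNTTAAgg=8 NNTTAaGg=8 NNTTAagg=8 NNTtAAGg=8 NNTtAAgg=8 NNTtAaGg=8 NNTtAagg=8 NnTTAAGg=16 NnTTAAgg=16 NnTTAaGg=16 NnTTAagg=16 NnTtAAGg=16 NnTtAAgg=16 NnTtAaGg=16 NnTtAagg=16 nnTTAAGg=8 nnTTAAgg=8 nnTTAaGg=8 nnTTAagg=8 nnTtAAGg=8 nnTtAAgg=8 nnTtAaGg=8 nnTtAagg=8
NNTtAAGg hits 8/256; gcd=8; 8÷8/256÷8 = 1/32

P(NNTtAAGg) = 1/32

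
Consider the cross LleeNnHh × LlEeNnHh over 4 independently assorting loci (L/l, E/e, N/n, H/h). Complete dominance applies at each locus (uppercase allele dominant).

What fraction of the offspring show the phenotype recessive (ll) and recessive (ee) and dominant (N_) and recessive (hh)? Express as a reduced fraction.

P(ll ee N_ hh) = 3/128

LleeNnHh gametes: LeNH×2, LeNh×2, LenH×2, Lenh×2, leNH×2, leNh×2, lenH×2, lenh×2
LlEeNnHh gametes: LENH×1, LENh×1, LEnH×1, LEnh×1, LeNH×1, LeNh×1, LenH×1, Lenh×1, lENH×1, lENh×1, lEnH×1, lEnh×1, leNH×1, leNh×1, lenH×1, lenh×1
LleeNnHh×LlEeNnHh grid (16·16=256): LLEeNNHH=2 LLEeNNHh=4 LLEeNNhh=2 LLEeNnHH=4 LLEeNnHh=8 LLEeNnhh=4 LLEennHH=2 LLEennHh=4 LLEennhh=2 LLeeNNHH=2 LLeeNNHh=4 LLeeNNhh=2 LLeeNnHH=4 LLeeNnHh=8 LLeeNnhh=4 LLeennHH=2 LLeennHh=4 LLeennhh=2 LlEeNNHH=4 LlEeNNHh=8 LlEeNNhh=4 LlEeNnHH=8 LlEeNnHh=16 LlEeNnhh=8 LlEennHH=4 LlEennHh=8 LlEennhh=4 LleeNNHH=4 LleeNNHh=8 LleeNNhh=4 LleeNnHH=8 LleeNnHh=16 LleeNnhh=8 LleennHH=4 LleennHh=8 Lleennhh=4 llEeNNHH=2 llEeNNHh=4 llEeNNhh=2 llEeNnHH=4 llEeNnHh=8 llEeNnhh=4 llEennHH=2 llEennHh=4 llEennhh=2 lleeNNHH=2 lleeNNHh=4 lleeNNhh=2 lleeNnHH=4 lleeNnHh=8 lleeNnhh=4 lleennHH=2 lleennHh=4 lleennhh=2
ll ee N_ hh hits 6/256; gcd=2; 6÷2/256÷2 = 3/128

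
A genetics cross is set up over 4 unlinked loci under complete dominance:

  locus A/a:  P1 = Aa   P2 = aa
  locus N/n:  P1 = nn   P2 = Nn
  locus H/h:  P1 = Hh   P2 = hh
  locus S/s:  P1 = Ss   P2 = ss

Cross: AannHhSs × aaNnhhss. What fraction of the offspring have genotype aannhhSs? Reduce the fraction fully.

P(aannhhSs) = 1/16

AannHhSs gametes: AnHS×2, AnHs×2, AnhS×2, Anhs×2, anHS×2, anHs×2, anhS×2, anhs×2
aaNnhhss gametes: aNhs×8, anhs×8
AannHhSs×aaNnhhss grid (16·16=256): AaNnHhSs=16 AaNnHhss=16 AaNnhhSs=16 AaNnhhss=16 AannHhSs=16 AannHhss=16 AannhhSs=16 Aannhhss=16 aaNnHhSs=16 aaNnHhss=16 aaNnhhSs=16 aaNnhhss=16 aannHhSs=16 aannHhss=16 aannhhSs=16 aannhhss=16
aannhhSs hits 16/256; gcd=16; 16÷16/256÷16 = 1/16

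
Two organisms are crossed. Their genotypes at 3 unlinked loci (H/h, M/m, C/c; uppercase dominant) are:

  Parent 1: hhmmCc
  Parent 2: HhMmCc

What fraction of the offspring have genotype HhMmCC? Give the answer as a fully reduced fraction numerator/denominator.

hhmmCc gametes: hmC×4, hmc×4
HhMmCc gametes: HMC×1, HMc×1, HmC×1, Hmc×1, hMC×1, hMc×1, hmC×1, hmc×1
hhmmCc×HhMmCc grid (8·8=64): HhMmCC=4 HhMmCc=8 HhMmcc=4 HhmmCC=4 HhmmCc=8 Hhmmcc=4 hhMmCC=4 hhMmCc=8 hhMmcc=4 hhmmCC=4 hhmmCc=8 hhmmcc=4
HhMmCC hits 4/64; gcd=4; 4÷4/64÷4 = 1/16

P(HhMmCC) = 1/16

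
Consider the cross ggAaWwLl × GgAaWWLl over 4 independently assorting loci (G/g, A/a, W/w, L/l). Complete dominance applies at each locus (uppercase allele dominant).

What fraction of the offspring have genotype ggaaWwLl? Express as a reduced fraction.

P(ggaaWwLl) = 1/32

ggAaWwLl gametes: gAWL×2, gAWl×2, gAwL×2, gAwl×2, gaWL×2, gaWl×2, gawL×2, gawl×2
GgAaWWLl gametes: GAWL×2, GAWl×2, GaWL×2, GaWl×2, gAWL×2, gAWl×2, gaWL×2, gaWl×2
ggAaWwLl×GgAaWWLl grid (16·16=256): GgAAWWLL=4 GgAAWWLl=8 GgAAWWll=4 GgAAWwLL=4 GgAAWwLl=8 GgAAWwll=4 GgAaWWLL=8 GgAaWWLl=16 GgAaWWll=8 GgAaWwLL=8 GgAaWwLl=16 GgAaWwll=8 GgaaWWLL=4 GgaaWWLl=8 GgaaWWll=4 GgaaWwLL=4 GgaaWwLl=8 GgaaWwll=4 ggAAWWLL=4 ggAAWWLl=8 ggAAWWll=4 ggAAWwLL=4 ggAAWwLl=8 ggAAWwll=4 ggAaWWLL=8 ggAaWWLl=16 ggAaWWll=8 ggAaWwLL=8 ggAaWwLl=16 ggAaWwll=8 ggaaWWLL=4 ggaaWWLl=8 ggaaWWll=4 ggaaWwLL=4 ggaaWwLl=8 ggaaWwll=4
ggaaWwLl hits 8/256; gcd=8; 8÷8/256÷8 = 1/32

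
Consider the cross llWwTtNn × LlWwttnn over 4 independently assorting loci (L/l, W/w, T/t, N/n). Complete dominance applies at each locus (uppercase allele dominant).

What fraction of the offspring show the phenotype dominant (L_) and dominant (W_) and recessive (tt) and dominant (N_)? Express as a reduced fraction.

llWwTtNn gametes: lWTN×2, lWTn×2, lWtN×2, lWtn×2, lwTN×2, lwTn×2, lwtN×2, lwtn×2
LlWwttnn gametes: LWtn×4, Lwtn×4, lWtn×4, lwtn×4
llWwTtNn×LlWwttnn grid (16·16=256): LlWWTtNn=8 LlWWTtnn=8 LlWWttNn=8 LlWWttnn=8 LlWwTtNn=16 LlWwTtnn=16 LlWwttNn=16 LlWwttnn=16 LlwwTtNn=8 LlwwTtnn=8 LlwwttNn=8 Llwwttnn=8 llWWTtNn=8 llWWTtnn=8 llWWttNn=8 llWWttnn=8 llWwTtNn=16 llWwTtnn=16 llWwttNn=16 llWwttnn=16 llwwTtNn=8 llwwTtnn=8 llwwttNn=8 llwwttnn=8
L_ W_ tt N_ hits 24/256; gcd=8; 24÷8/256÷8 = 3/32

P(L_ W_ tt N_) = 3/32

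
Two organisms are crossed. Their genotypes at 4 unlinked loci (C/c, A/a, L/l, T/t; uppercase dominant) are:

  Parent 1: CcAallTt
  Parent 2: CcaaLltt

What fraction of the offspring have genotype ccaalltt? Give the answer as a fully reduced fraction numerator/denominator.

CcAallTt gametes: CAlT×2, CAlt×2, CalT×2, Calt×2, cAlT×2, cAlt×2, calT×2, calt×2
CcaaLltt gametes: CaLt×4, Calt×4, caLt×4, calt×4
CcAallTt×CcaaLltt grid (16·16=256): CCAaLlTt=8 CCAaLltt=8 CCAallTt=8 CCAalltt=8 CCaaLlTt=8 CCaaLltt=8 CCaallTt=8 CCaalltt=8 CcAaLlTt=16 CcAaLltt=16 CcAallTt=16 CcAalltt=16 CcaaLlTt=16 CcaaLltt=16 CcaallTt=16 Ccaalltt=16 ccAaLlTt=8 ccAaLltt=8 ccAallTt=8 ccAalltt=8 ccaaLlTt=8 ccaaLltt=8 ccaallTt=8 ccaalltt=8
ccaalltt hits 8/256; gcd=8; 8÷8/256÷8 = 1/32

P(ccaalltt) = 1/32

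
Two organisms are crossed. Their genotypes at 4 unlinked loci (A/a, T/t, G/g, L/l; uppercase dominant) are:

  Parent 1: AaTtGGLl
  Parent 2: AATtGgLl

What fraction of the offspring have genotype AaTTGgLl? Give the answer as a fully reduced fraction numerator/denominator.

P(AaTTGgLl) = 1/32

AaTtGGLl gametes: ATGL×2, ATGl×2, AtGL×2, AtGl×2, aTGL×2, aTGl×2, atGL×2, atGl×2
AATtGgLl gametes: ATGL×2, ATGl×2, ATgL×2, ATgl×2, AtGL×2, AtGl×2, AtgL×2, Atgl×2
AaTtGGLl×AATtGgLl grid (16·16=256): AATTGGLL=4 AATTGGLl=8 AATTGGll=4 AATTGgLL=4 AATTGgLl=8 AATTGgll=4 AATtGGLL=8 AATtGGLl=16 AATtGGll=8 AATtGgLL=8 AATtGgLl=16 AATtGgll=8 AAttGGLL=4 AAttGGLl=8 AAttGGll=4 AAttGgLL=4 AAttGgLl=8 AAttGgll=4 AaTTGGLL=4 AaTTGGLl=8 AaTTGGll=4 AaTTGgLL=4 AaTTGgLl=8 AaTTGgll=4 AaTtGGLL=8 AaTtGGLl=16 AaTtGGll=8 AaTtGgLL=8 AaTtGgLl=16 AaTtGgll=8 AattGGLL=4 AattGGLl=8 AattGGll=4 AattGgLL=4 AattGgLl=8 AattGgll=4
AaTTGgLl hits 8/256; gcd=8; 8÷8/256÷8 = 1/32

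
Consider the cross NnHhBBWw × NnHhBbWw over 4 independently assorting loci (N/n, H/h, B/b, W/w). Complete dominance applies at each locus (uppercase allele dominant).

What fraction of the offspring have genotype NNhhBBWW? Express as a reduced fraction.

NnHhBBWw gametes: NHBW×2, NHBw×2, NhBW×2, NhBw×2, nHBW×2, nHBw×2, nhBW×2, nhBw×2
NnHhBbWw gametes: NHBW×1, NHBw×1, NHbW×1, NHbw×1, NhBW×1, NhBw×1, NhbW×1, Nhbw×1, nHBW×1, nHBw×1, nHbW×1, nHbw×1, nhBW×1, nhBw×1, nhbW×1, nhbw×1
NnHhBBWw×NnHhBbWw grid (16·16=256): NNHHBBWW=2 NNHHBBWw=4 NNHHBBww=2 NNHHBbWW=2 NNHHBbWw=4 NNHHBbww=2 NNHhBBWW=4 NNHhBBWw=8 NNHhBBww=4 NNHhBbWW=4 NNHhBbWw=8 NNHhBbww=4 NNhhBBWW=2 NNhhBBWw=4 NNhhBBww=2 NNhhBbWW=2 NNhhBbWw=4 NNhhBbww=2 NnHHBBWW=4 NnHHBBWw=8 NnHHBBww=4 NnHHBbWW=4 NnHHBbWw=8 NnHHBbww=4 NnHhBBWW=8 NnHhBBWw=16 NnHhBBww=8 NnHhBbWW=8 NnHhBbWw=16 NnHhBbww=8 NnhhBBWW=4 NnhhBBWw=8 NnhhBBww=4 NnhhBbWW=4 NnhhBbWw=8 NnhhBbww=4 nnHHBBWW=2 nnHHBBWw=4 nnHHBBww=2 nnHHBbWW=2 nnHHBbWw=4 nnHHBbww=2 nnHhBBWW=4 nnHhBBWw=8 nnHhBBww=4 nnHhBbWW=4 nnHhBbWw=8 nnHhBbww=4 nnhhBBWW=2 nnhhBBWw=4 nnhhBBww=2 nnhhBbWW=2 nnhhBbWw=4 nnhhBbww=2
NNhhBBWW hits 2/256; gcd=2; 2÷2/256÷2 = 1/128

P(NNhhBBWW) = 1/128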